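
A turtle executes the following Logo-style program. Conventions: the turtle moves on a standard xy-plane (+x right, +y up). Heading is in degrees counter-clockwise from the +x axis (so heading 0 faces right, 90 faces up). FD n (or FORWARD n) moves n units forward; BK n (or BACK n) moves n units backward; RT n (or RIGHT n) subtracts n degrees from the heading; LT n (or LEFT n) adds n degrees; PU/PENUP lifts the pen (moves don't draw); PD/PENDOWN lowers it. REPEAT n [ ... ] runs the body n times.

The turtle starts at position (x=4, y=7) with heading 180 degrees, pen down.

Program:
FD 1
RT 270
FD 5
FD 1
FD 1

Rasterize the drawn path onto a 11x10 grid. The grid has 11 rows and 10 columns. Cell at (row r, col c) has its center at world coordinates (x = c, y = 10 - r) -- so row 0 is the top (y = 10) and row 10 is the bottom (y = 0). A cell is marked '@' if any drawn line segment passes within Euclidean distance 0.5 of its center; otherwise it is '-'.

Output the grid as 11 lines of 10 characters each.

Segment 0: (4,7) -> (3,7)
Segment 1: (3,7) -> (3,2)
Segment 2: (3,2) -> (3,1)
Segment 3: (3,1) -> (3,0)

Answer: ----------
----------
----------
---@@-----
---@------
---@------
---@------
---@------
---@------
---@------
---@------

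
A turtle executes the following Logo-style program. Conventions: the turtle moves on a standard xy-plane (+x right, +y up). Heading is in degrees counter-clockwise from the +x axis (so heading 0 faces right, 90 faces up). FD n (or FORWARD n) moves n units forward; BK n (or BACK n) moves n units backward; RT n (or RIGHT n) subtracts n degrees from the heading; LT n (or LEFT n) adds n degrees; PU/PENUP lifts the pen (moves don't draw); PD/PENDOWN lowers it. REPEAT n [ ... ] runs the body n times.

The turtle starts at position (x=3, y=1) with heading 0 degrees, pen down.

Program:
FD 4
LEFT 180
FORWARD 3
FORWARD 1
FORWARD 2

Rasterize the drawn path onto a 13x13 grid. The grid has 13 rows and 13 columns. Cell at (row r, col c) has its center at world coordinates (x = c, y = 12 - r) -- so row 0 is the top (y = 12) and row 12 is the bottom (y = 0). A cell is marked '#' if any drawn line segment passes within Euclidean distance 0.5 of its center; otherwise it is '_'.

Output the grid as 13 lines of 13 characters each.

Answer: _____________
_____________
_____________
_____________
_____________
_____________
_____________
_____________
_____________
_____________
_____________
_#######_____
_____________

Derivation:
Segment 0: (3,1) -> (7,1)
Segment 1: (7,1) -> (4,1)
Segment 2: (4,1) -> (3,1)
Segment 3: (3,1) -> (1,1)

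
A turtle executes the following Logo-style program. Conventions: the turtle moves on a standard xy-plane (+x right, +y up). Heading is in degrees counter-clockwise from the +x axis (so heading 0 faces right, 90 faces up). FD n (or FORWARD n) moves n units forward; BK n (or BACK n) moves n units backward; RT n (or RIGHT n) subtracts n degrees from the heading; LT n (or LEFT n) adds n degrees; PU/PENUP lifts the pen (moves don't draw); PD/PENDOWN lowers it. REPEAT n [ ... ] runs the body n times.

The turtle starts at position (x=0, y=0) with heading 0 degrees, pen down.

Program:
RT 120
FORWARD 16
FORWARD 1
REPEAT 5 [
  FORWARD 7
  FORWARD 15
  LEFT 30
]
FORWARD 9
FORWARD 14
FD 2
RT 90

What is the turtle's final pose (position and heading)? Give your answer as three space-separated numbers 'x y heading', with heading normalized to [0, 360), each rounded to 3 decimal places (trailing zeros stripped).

Executing turtle program step by step:
Start: pos=(0,0), heading=0, pen down
RT 120: heading 0 -> 240
FD 16: (0,0) -> (-8,-13.856) [heading=240, draw]
FD 1: (-8,-13.856) -> (-8.5,-14.722) [heading=240, draw]
REPEAT 5 [
  -- iteration 1/5 --
  FD 7: (-8.5,-14.722) -> (-12,-20.785) [heading=240, draw]
  FD 15: (-12,-20.785) -> (-19.5,-33.775) [heading=240, draw]
  LT 30: heading 240 -> 270
  -- iteration 2/5 --
  FD 7: (-19.5,-33.775) -> (-19.5,-40.775) [heading=270, draw]
  FD 15: (-19.5,-40.775) -> (-19.5,-55.775) [heading=270, draw]
  LT 30: heading 270 -> 300
  -- iteration 3/5 --
  FD 7: (-19.5,-55.775) -> (-16,-61.837) [heading=300, draw]
  FD 15: (-16,-61.837) -> (-8.5,-74.828) [heading=300, draw]
  LT 30: heading 300 -> 330
  -- iteration 4/5 --
  FD 7: (-8.5,-74.828) -> (-2.438,-78.328) [heading=330, draw]
  FD 15: (-2.438,-78.328) -> (10.553,-85.828) [heading=330, draw]
  LT 30: heading 330 -> 0
  -- iteration 5/5 --
  FD 7: (10.553,-85.828) -> (17.553,-85.828) [heading=0, draw]
  FD 15: (17.553,-85.828) -> (32.553,-85.828) [heading=0, draw]
  LT 30: heading 0 -> 30
]
FD 9: (32.553,-85.828) -> (40.347,-81.328) [heading=30, draw]
FD 14: (40.347,-81.328) -> (52.471,-74.328) [heading=30, draw]
FD 2: (52.471,-74.328) -> (54.203,-73.328) [heading=30, draw]
RT 90: heading 30 -> 300
Final: pos=(54.203,-73.328), heading=300, 15 segment(s) drawn

Answer: 54.203 -73.328 300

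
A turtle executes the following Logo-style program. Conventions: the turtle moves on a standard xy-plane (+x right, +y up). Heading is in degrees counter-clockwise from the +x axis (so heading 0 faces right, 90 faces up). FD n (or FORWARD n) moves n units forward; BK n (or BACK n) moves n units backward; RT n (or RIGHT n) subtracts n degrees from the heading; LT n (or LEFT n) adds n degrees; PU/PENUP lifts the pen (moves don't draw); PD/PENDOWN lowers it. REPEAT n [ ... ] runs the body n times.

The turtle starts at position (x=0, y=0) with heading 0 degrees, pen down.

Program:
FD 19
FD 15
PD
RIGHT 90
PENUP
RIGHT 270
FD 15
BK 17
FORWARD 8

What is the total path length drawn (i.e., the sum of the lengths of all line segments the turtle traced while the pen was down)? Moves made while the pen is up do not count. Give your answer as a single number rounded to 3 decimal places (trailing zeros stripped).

Answer: 34

Derivation:
Executing turtle program step by step:
Start: pos=(0,0), heading=0, pen down
FD 19: (0,0) -> (19,0) [heading=0, draw]
FD 15: (19,0) -> (34,0) [heading=0, draw]
PD: pen down
RT 90: heading 0 -> 270
PU: pen up
RT 270: heading 270 -> 0
FD 15: (34,0) -> (49,0) [heading=0, move]
BK 17: (49,0) -> (32,0) [heading=0, move]
FD 8: (32,0) -> (40,0) [heading=0, move]
Final: pos=(40,0), heading=0, 2 segment(s) drawn

Segment lengths:
  seg 1: (0,0) -> (19,0), length = 19
  seg 2: (19,0) -> (34,0), length = 15
Total = 34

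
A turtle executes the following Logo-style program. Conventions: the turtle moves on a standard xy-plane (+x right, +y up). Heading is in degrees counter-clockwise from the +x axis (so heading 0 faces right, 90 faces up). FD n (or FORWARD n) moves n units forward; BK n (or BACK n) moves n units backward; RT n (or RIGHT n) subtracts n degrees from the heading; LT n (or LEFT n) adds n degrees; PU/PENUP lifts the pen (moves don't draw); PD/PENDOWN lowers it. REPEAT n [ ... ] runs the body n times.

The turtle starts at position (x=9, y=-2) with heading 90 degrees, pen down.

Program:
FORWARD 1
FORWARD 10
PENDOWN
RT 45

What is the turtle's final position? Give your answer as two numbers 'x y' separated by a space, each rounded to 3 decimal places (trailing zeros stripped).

Answer: 9 9

Derivation:
Executing turtle program step by step:
Start: pos=(9,-2), heading=90, pen down
FD 1: (9,-2) -> (9,-1) [heading=90, draw]
FD 10: (9,-1) -> (9,9) [heading=90, draw]
PD: pen down
RT 45: heading 90 -> 45
Final: pos=(9,9), heading=45, 2 segment(s) drawn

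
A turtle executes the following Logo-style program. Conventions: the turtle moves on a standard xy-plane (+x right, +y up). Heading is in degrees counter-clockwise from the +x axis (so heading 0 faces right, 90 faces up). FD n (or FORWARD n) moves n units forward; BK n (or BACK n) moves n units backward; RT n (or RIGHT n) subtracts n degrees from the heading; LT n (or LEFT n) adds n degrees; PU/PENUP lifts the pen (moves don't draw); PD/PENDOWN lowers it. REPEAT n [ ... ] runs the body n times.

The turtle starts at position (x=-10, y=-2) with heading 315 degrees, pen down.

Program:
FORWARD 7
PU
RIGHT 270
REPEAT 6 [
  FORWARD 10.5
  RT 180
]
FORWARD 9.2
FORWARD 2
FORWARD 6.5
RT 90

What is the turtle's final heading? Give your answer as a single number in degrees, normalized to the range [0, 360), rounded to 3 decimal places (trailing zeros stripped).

Answer: 315

Derivation:
Executing turtle program step by step:
Start: pos=(-10,-2), heading=315, pen down
FD 7: (-10,-2) -> (-5.05,-6.95) [heading=315, draw]
PU: pen up
RT 270: heading 315 -> 45
REPEAT 6 [
  -- iteration 1/6 --
  FD 10.5: (-5.05,-6.95) -> (2.374,0.475) [heading=45, move]
  RT 180: heading 45 -> 225
  -- iteration 2/6 --
  FD 10.5: (2.374,0.475) -> (-5.05,-6.95) [heading=225, move]
  RT 180: heading 225 -> 45
  -- iteration 3/6 --
  FD 10.5: (-5.05,-6.95) -> (2.374,0.475) [heading=45, move]
  RT 180: heading 45 -> 225
  -- iteration 4/6 --
  FD 10.5: (2.374,0.475) -> (-5.05,-6.95) [heading=225, move]
  RT 180: heading 225 -> 45
  -- iteration 5/6 --
  FD 10.5: (-5.05,-6.95) -> (2.374,0.475) [heading=45, move]
  RT 180: heading 45 -> 225
  -- iteration 6/6 --
  FD 10.5: (2.374,0.475) -> (-5.05,-6.95) [heading=225, move]
  RT 180: heading 225 -> 45
]
FD 9.2: (-5.05,-6.95) -> (1.455,-0.444) [heading=45, move]
FD 2: (1.455,-0.444) -> (2.869,0.97) [heading=45, move]
FD 6.5: (2.869,0.97) -> (7.466,5.566) [heading=45, move]
RT 90: heading 45 -> 315
Final: pos=(7.466,5.566), heading=315, 1 segment(s) drawn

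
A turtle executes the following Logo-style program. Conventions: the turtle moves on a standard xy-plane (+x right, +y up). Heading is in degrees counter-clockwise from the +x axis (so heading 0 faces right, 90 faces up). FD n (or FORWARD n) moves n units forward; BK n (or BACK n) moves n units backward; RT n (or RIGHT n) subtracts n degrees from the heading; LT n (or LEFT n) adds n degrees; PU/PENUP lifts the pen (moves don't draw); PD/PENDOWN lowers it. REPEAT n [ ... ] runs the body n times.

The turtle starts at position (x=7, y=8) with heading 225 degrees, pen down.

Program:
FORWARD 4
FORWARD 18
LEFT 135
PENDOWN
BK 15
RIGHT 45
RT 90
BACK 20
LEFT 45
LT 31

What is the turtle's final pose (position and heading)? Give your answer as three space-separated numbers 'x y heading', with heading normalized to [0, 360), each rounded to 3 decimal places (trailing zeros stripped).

Executing turtle program step by step:
Start: pos=(7,8), heading=225, pen down
FD 4: (7,8) -> (4.172,5.172) [heading=225, draw]
FD 18: (4.172,5.172) -> (-8.556,-7.556) [heading=225, draw]
LT 135: heading 225 -> 0
PD: pen down
BK 15: (-8.556,-7.556) -> (-23.556,-7.556) [heading=0, draw]
RT 45: heading 0 -> 315
RT 90: heading 315 -> 225
BK 20: (-23.556,-7.556) -> (-9.414,6.586) [heading=225, draw]
LT 45: heading 225 -> 270
LT 31: heading 270 -> 301
Final: pos=(-9.414,6.586), heading=301, 4 segment(s) drawn

Answer: -9.414 6.586 301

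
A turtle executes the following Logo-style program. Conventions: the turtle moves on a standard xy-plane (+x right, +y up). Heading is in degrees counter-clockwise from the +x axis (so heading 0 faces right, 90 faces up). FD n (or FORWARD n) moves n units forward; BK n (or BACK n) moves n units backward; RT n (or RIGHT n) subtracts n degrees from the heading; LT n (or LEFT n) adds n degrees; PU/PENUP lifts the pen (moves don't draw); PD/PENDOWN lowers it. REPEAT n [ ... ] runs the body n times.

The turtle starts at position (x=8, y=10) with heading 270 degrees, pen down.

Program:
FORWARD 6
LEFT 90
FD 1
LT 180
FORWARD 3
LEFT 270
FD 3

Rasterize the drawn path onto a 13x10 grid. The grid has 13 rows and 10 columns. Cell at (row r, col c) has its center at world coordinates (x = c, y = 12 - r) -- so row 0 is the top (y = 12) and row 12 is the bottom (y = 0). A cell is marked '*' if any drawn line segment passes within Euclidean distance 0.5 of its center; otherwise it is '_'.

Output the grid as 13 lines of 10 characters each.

Answer: __________
__________
________*_
________*_
________*_
______*_*_
______*_*_
______*_*_
______****
__________
__________
__________
__________

Derivation:
Segment 0: (8,10) -> (8,4)
Segment 1: (8,4) -> (9,4)
Segment 2: (9,4) -> (6,4)
Segment 3: (6,4) -> (6,7)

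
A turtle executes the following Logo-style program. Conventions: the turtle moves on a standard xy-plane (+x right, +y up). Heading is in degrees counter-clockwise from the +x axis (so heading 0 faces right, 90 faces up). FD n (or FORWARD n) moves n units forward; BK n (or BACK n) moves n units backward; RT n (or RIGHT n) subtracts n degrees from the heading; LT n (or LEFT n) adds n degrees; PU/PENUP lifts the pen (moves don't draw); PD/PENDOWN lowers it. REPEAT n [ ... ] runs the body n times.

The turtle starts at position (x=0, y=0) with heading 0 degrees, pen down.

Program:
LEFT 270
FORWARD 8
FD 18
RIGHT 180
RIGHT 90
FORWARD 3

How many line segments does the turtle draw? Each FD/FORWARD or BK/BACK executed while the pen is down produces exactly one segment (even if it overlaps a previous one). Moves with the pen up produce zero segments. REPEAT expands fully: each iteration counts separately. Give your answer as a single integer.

Answer: 3

Derivation:
Executing turtle program step by step:
Start: pos=(0,0), heading=0, pen down
LT 270: heading 0 -> 270
FD 8: (0,0) -> (0,-8) [heading=270, draw]
FD 18: (0,-8) -> (0,-26) [heading=270, draw]
RT 180: heading 270 -> 90
RT 90: heading 90 -> 0
FD 3: (0,-26) -> (3,-26) [heading=0, draw]
Final: pos=(3,-26), heading=0, 3 segment(s) drawn
Segments drawn: 3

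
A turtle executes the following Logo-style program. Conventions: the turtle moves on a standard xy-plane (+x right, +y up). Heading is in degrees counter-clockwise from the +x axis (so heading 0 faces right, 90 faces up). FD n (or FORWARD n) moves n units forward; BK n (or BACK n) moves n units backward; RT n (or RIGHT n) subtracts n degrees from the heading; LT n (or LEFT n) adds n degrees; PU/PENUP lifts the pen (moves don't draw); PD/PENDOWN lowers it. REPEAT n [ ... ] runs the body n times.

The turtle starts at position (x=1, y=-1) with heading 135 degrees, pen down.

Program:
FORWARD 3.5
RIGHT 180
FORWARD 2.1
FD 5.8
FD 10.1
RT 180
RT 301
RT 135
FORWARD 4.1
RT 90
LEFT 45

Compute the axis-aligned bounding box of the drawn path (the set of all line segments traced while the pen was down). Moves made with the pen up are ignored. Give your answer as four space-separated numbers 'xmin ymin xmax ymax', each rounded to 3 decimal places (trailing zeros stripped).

Answer: -1.475 -11.253 13.365 1.475

Derivation:
Executing turtle program step by step:
Start: pos=(1,-1), heading=135, pen down
FD 3.5: (1,-1) -> (-1.475,1.475) [heading=135, draw]
RT 180: heading 135 -> 315
FD 2.1: (-1.475,1.475) -> (0.01,-0.01) [heading=315, draw]
FD 5.8: (0.01,-0.01) -> (4.111,-4.111) [heading=315, draw]
FD 10.1: (4.111,-4.111) -> (11.253,-11.253) [heading=315, draw]
RT 180: heading 315 -> 135
RT 301: heading 135 -> 194
RT 135: heading 194 -> 59
FD 4.1: (11.253,-11.253) -> (13.365,-7.739) [heading=59, draw]
RT 90: heading 59 -> 329
LT 45: heading 329 -> 14
Final: pos=(13.365,-7.739), heading=14, 5 segment(s) drawn

Segment endpoints: x in {-1.475, 0.01, 1, 4.111, 11.253, 13.365}, y in {-11.253, -7.739, -4.111, -1, -0.01, 1.475}
xmin=-1.475, ymin=-11.253, xmax=13.365, ymax=1.475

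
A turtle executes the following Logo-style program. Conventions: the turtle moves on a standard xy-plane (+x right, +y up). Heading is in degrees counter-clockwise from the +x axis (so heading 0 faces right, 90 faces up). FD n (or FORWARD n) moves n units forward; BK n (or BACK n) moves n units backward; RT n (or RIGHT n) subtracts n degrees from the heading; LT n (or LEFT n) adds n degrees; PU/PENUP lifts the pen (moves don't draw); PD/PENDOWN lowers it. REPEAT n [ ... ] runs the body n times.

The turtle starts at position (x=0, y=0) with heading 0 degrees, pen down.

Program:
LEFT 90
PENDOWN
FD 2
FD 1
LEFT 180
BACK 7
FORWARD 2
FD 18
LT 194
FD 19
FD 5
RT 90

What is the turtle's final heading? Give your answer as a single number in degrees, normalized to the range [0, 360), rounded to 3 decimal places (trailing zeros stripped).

Answer: 14

Derivation:
Executing turtle program step by step:
Start: pos=(0,0), heading=0, pen down
LT 90: heading 0 -> 90
PD: pen down
FD 2: (0,0) -> (0,2) [heading=90, draw]
FD 1: (0,2) -> (0,3) [heading=90, draw]
LT 180: heading 90 -> 270
BK 7: (0,3) -> (0,10) [heading=270, draw]
FD 2: (0,10) -> (0,8) [heading=270, draw]
FD 18: (0,8) -> (0,-10) [heading=270, draw]
LT 194: heading 270 -> 104
FD 19: (0,-10) -> (-4.597,8.436) [heading=104, draw]
FD 5: (-4.597,8.436) -> (-5.806,13.287) [heading=104, draw]
RT 90: heading 104 -> 14
Final: pos=(-5.806,13.287), heading=14, 7 segment(s) drawn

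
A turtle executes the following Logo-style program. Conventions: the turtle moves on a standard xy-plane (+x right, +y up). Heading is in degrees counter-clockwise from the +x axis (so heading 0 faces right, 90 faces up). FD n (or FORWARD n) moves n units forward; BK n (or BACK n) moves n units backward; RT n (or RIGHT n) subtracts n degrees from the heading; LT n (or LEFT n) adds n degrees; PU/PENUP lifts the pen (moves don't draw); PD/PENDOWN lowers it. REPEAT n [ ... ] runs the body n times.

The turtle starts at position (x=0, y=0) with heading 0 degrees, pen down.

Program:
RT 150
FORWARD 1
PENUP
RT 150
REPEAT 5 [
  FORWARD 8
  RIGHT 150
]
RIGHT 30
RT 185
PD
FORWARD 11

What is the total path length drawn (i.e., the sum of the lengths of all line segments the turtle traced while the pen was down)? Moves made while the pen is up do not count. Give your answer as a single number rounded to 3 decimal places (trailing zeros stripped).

Executing turtle program step by step:
Start: pos=(0,0), heading=0, pen down
RT 150: heading 0 -> 210
FD 1: (0,0) -> (-0.866,-0.5) [heading=210, draw]
PU: pen up
RT 150: heading 210 -> 60
REPEAT 5 [
  -- iteration 1/5 --
  FD 8: (-0.866,-0.5) -> (3.134,6.428) [heading=60, move]
  RT 150: heading 60 -> 270
  -- iteration 2/5 --
  FD 8: (3.134,6.428) -> (3.134,-1.572) [heading=270, move]
  RT 150: heading 270 -> 120
  -- iteration 3/5 --
  FD 8: (3.134,-1.572) -> (-0.866,5.356) [heading=120, move]
  RT 150: heading 120 -> 330
  -- iteration 4/5 --
  FD 8: (-0.866,5.356) -> (6.062,1.356) [heading=330, move]
  RT 150: heading 330 -> 180
  -- iteration 5/5 --
  FD 8: (6.062,1.356) -> (-1.938,1.356) [heading=180, move]
  RT 150: heading 180 -> 30
]
RT 30: heading 30 -> 0
RT 185: heading 0 -> 175
PD: pen down
FD 11: (-1.938,1.356) -> (-12.896,2.315) [heading=175, draw]
Final: pos=(-12.896,2.315), heading=175, 2 segment(s) drawn

Segment lengths:
  seg 1: (0,0) -> (-0.866,-0.5), length = 1
  seg 2: (-1.938,1.356) -> (-12.896,2.315), length = 11
Total = 12

Answer: 12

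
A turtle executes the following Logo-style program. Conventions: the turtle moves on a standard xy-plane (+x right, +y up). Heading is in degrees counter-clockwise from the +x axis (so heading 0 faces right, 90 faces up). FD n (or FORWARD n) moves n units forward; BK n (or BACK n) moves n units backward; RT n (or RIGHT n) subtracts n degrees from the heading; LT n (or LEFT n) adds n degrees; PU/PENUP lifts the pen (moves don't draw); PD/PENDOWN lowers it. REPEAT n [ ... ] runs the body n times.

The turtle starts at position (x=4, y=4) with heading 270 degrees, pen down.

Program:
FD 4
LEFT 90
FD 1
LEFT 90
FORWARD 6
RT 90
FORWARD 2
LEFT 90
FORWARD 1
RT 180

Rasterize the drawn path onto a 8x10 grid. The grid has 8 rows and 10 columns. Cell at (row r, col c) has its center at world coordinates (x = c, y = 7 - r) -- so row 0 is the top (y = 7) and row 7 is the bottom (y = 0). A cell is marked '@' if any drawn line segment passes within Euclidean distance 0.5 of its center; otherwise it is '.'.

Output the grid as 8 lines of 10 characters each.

Answer: .......@..
.....@@@..
.....@....
....@@....
....@@....
....@@....
....@@....
....@@....

Derivation:
Segment 0: (4,4) -> (4,0)
Segment 1: (4,0) -> (5,-0)
Segment 2: (5,-0) -> (5,6)
Segment 3: (5,6) -> (7,6)
Segment 4: (7,6) -> (7,7)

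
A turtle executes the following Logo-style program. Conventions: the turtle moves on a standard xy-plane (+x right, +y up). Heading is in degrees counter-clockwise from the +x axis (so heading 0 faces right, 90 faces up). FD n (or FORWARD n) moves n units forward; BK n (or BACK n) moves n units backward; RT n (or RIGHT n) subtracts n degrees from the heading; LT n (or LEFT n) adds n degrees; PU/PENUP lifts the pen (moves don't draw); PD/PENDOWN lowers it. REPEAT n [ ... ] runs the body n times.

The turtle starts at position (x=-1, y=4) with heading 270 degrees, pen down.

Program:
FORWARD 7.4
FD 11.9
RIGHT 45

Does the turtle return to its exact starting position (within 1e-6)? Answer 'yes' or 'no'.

Answer: no

Derivation:
Executing turtle program step by step:
Start: pos=(-1,4), heading=270, pen down
FD 7.4: (-1,4) -> (-1,-3.4) [heading=270, draw]
FD 11.9: (-1,-3.4) -> (-1,-15.3) [heading=270, draw]
RT 45: heading 270 -> 225
Final: pos=(-1,-15.3), heading=225, 2 segment(s) drawn

Start position: (-1, 4)
Final position: (-1, -15.3)
Distance = 19.3; >= 1e-6 -> NOT closed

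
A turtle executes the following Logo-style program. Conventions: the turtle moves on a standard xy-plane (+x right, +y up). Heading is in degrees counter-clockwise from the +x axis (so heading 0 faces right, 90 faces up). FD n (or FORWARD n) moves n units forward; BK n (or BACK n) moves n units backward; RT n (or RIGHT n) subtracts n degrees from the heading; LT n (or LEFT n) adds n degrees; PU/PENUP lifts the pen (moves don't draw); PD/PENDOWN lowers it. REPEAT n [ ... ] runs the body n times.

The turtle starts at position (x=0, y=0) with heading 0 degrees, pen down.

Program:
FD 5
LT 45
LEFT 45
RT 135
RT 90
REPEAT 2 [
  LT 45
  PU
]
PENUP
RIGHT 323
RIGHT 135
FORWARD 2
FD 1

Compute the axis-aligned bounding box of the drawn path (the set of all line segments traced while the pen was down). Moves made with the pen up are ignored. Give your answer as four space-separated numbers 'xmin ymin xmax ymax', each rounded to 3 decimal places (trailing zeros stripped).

Executing turtle program step by step:
Start: pos=(0,0), heading=0, pen down
FD 5: (0,0) -> (5,0) [heading=0, draw]
LT 45: heading 0 -> 45
LT 45: heading 45 -> 90
RT 135: heading 90 -> 315
RT 90: heading 315 -> 225
REPEAT 2 [
  -- iteration 1/2 --
  LT 45: heading 225 -> 270
  PU: pen up
  -- iteration 2/2 --
  LT 45: heading 270 -> 315
  PU: pen up
]
PU: pen up
RT 323: heading 315 -> 352
RT 135: heading 352 -> 217
FD 2: (5,0) -> (3.403,-1.204) [heading=217, move]
FD 1: (3.403,-1.204) -> (2.604,-1.805) [heading=217, move]
Final: pos=(2.604,-1.805), heading=217, 1 segment(s) drawn

Segment endpoints: x in {0, 5}, y in {0}
xmin=0, ymin=0, xmax=5, ymax=0

Answer: 0 0 5 0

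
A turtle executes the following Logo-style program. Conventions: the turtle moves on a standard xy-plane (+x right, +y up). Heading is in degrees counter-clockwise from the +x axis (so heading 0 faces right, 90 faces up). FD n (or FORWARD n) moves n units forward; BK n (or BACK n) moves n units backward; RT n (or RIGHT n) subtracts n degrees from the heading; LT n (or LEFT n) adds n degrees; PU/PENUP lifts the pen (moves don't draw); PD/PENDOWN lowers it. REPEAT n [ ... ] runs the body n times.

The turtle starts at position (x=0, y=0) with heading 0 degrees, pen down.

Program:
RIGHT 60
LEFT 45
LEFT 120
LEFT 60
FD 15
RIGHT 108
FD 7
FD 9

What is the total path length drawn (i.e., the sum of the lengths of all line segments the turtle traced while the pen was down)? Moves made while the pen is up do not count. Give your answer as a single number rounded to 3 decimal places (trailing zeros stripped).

Executing turtle program step by step:
Start: pos=(0,0), heading=0, pen down
RT 60: heading 0 -> 300
LT 45: heading 300 -> 345
LT 120: heading 345 -> 105
LT 60: heading 105 -> 165
FD 15: (0,0) -> (-14.489,3.882) [heading=165, draw]
RT 108: heading 165 -> 57
FD 7: (-14.489,3.882) -> (-10.676,9.753) [heading=57, draw]
FD 9: (-10.676,9.753) -> (-5.775,17.301) [heading=57, draw]
Final: pos=(-5.775,17.301), heading=57, 3 segment(s) drawn

Segment lengths:
  seg 1: (0,0) -> (-14.489,3.882), length = 15
  seg 2: (-14.489,3.882) -> (-10.676,9.753), length = 7
  seg 3: (-10.676,9.753) -> (-5.775,17.301), length = 9
Total = 31

Answer: 31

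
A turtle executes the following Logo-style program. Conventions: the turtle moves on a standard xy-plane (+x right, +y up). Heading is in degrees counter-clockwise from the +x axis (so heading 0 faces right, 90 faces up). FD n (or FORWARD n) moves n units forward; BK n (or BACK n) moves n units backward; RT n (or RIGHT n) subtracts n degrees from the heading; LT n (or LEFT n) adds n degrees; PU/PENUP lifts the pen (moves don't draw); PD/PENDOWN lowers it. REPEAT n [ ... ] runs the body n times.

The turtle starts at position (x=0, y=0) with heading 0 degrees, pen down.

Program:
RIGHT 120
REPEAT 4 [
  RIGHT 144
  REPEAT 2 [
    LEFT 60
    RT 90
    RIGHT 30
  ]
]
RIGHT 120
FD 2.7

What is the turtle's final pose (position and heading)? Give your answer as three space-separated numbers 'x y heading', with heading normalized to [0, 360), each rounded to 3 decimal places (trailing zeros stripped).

Answer: -2.184 1.587 144

Derivation:
Executing turtle program step by step:
Start: pos=(0,0), heading=0, pen down
RT 120: heading 0 -> 240
REPEAT 4 [
  -- iteration 1/4 --
  RT 144: heading 240 -> 96
  REPEAT 2 [
    -- iteration 1/2 --
    LT 60: heading 96 -> 156
    RT 90: heading 156 -> 66
    RT 30: heading 66 -> 36
    -- iteration 2/2 --
    LT 60: heading 36 -> 96
    RT 90: heading 96 -> 6
    RT 30: heading 6 -> 336
  ]
  -- iteration 2/4 --
  RT 144: heading 336 -> 192
  REPEAT 2 [
    -- iteration 1/2 --
    LT 60: heading 192 -> 252
    RT 90: heading 252 -> 162
    RT 30: heading 162 -> 132
    -- iteration 2/2 --
    LT 60: heading 132 -> 192
    RT 90: heading 192 -> 102
    RT 30: heading 102 -> 72
  ]
  -- iteration 3/4 --
  RT 144: heading 72 -> 288
  REPEAT 2 [
    -- iteration 1/2 --
    LT 60: heading 288 -> 348
    RT 90: heading 348 -> 258
    RT 30: heading 258 -> 228
    -- iteration 2/2 --
    LT 60: heading 228 -> 288
    RT 90: heading 288 -> 198
    RT 30: heading 198 -> 168
  ]
  -- iteration 4/4 --
  RT 144: heading 168 -> 24
  REPEAT 2 [
    -- iteration 1/2 --
    LT 60: heading 24 -> 84
    RT 90: heading 84 -> 354
    RT 30: heading 354 -> 324
    -- iteration 2/2 --
    LT 60: heading 324 -> 24
    RT 90: heading 24 -> 294
    RT 30: heading 294 -> 264
  ]
]
RT 120: heading 264 -> 144
FD 2.7: (0,0) -> (-2.184,1.587) [heading=144, draw]
Final: pos=(-2.184,1.587), heading=144, 1 segment(s) drawn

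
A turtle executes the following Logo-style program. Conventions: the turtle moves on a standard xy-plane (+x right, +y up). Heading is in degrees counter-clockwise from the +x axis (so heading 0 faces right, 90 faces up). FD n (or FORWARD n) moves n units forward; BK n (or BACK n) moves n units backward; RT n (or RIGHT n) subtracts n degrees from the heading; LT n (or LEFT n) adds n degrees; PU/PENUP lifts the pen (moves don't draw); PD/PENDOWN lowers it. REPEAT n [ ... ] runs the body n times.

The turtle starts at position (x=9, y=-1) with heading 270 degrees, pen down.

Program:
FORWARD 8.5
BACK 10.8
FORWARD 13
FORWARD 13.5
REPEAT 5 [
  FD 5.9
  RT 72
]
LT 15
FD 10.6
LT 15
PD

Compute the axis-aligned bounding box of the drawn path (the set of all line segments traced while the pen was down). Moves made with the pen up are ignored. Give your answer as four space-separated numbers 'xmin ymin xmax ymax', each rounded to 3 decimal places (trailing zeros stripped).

Answer: -0.079 -35.439 11.743 1.3

Derivation:
Executing turtle program step by step:
Start: pos=(9,-1), heading=270, pen down
FD 8.5: (9,-1) -> (9,-9.5) [heading=270, draw]
BK 10.8: (9,-9.5) -> (9,1.3) [heading=270, draw]
FD 13: (9,1.3) -> (9,-11.7) [heading=270, draw]
FD 13.5: (9,-11.7) -> (9,-25.2) [heading=270, draw]
REPEAT 5 [
  -- iteration 1/5 --
  FD 5.9: (9,-25.2) -> (9,-31.1) [heading=270, draw]
  RT 72: heading 270 -> 198
  -- iteration 2/5 --
  FD 5.9: (9,-31.1) -> (3.389,-32.923) [heading=198, draw]
  RT 72: heading 198 -> 126
  -- iteration 3/5 --
  FD 5.9: (3.389,-32.923) -> (-0.079,-28.15) [heading=126, draw]
  RT 72: heading 126 -> 54
  -- iteration 4/5 --
  FD 5.9: (-0.079,-28.15) -> (3.389,-23.377) [heading=54, draw]
  RT 72: heading 54 -> 342
  -- iteration 5/5 --
  FD 5.9: (3.389,-23.377) -> (9,-25.2) [heading=342, draw]
  RT 72: heading 342 -> 270
]
LT 15: heading 270 -> 285
FD 10.6: (9,-25.2) -> (11.743,-35.439) [heading=285, draw]
LT 15: heading 285 -> 300
PD: pen down
Final: pos=(11.743,-35.439), heading=300, 10 segment(s) drawn

Segment endpoints: x in {-0.079, 3.389, 3.389, 9, 9, 9, 9, 11.743}, y in {-35.439, -32.923, -31.1, -28.15, -25.2, -23.377, -11.7, -9.5, -1, 1.3}
xmin=-0.079, ymin=-35.439, xmax=11.743, ymax=1.3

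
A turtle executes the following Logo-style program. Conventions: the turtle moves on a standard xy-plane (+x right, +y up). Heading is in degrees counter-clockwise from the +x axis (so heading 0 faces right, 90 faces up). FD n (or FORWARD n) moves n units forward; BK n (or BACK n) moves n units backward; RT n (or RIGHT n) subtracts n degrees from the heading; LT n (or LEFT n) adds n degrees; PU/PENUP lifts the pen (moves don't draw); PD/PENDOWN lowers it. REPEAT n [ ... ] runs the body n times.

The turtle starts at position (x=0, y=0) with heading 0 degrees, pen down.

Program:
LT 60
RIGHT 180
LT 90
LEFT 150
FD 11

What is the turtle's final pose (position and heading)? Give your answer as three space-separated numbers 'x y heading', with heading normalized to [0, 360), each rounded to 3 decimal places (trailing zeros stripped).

Answer: -5.5 9.526 120

Derivation:
Executing turtle program step by step:
Start: pos=(0,0), heading=0, pen down
LT 60: heading 0 -> 60
RT 180: heading 60 -> 240
LT 90: heading 240 -> 330
LT 150: heading 330 -> 120
FD 11: (0,0) -> (-5.5,9.526) [heading=120, draw]
Final: pos=(-5.5,9.526), heading=120, 1 segment(s) drawn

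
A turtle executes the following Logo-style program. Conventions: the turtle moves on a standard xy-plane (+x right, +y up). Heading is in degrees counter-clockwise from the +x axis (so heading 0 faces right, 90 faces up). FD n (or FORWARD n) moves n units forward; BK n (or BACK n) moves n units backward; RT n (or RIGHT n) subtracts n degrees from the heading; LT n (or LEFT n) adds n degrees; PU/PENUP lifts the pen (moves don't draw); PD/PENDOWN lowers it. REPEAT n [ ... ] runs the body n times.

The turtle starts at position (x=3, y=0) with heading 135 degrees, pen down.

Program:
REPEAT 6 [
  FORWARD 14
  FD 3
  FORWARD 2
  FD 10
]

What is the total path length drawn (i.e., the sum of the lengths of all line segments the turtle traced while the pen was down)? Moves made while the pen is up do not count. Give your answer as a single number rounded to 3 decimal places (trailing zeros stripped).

Executing turtle program step by step:
Start: pos=(3,0), heading=135, pen down
REPEAT 6 [
  -- iteration 1/6 --
  FD 14: (3,0) -> (-6.899,9.899) [heading=135, draw]
  FD 3: (-6.899,9.899) -> (-9.021,12.021) [heading=135, draw]
  FD 2: (-9.021,12.021) -> (-10.435,13.435) [heading=135, draw]
  FD 10: (-10.435,13.435) -> (-17.506,20.506) [heading=135, draw]
  -- iteration 2/6 --
  FD 14: (-17.506,20.506) -> (-27.406,30.406) [heading=135, draw]
  FD 3: (-27.406,30.406) -> (-29.527,32.527) [heading=135, draw]
  FD 2: (-29.527,32.527) -> (-30.941,33.941) [heading=135, draw]
  FD 10: (-30.941,33.941) -> (-38.012,41.012) [heading=135, draw]
  -- iteration 3/6 --
  FD 14: (-38.012,41.012) -> (-47.912,50.912) [heading=135, draw]
  FD 3: (-47.912,50.912) -> (-50.033,53.033) [heading=135, draw]
  FD 2: (-50.033,53.033) -> (-51.447,54.447) [heading=135, draw]
  FD 10: (-51.447,54.447) -> (-58.518,61.518) [heading=135, draw]
  -- iteration 4/6 --
  FD 14: (-58.518,61.518) -> (-68.418,71.418) [heading=135, draw]
  FD 3: (-68.418,71.418) -> (-70.539,73.539) [heading=135, draw]
  FD 2: (-70.539,73.539) -> (-71.953,74.953) [heading=135, draw]
  FD 10: (-71.953,74.953) -> (-79.024,82.024) [heading=135, draw]
  -- iteration 5/6 --
  FD 14: (-79.024,82.024) -> (-88.924,91.924) [heading=135, draw]
  FD 3: (-88.924,91.924) -> (-91.045,94.045) [heading=135, draw]
  FD 2: (-91.045,94.045) -> (-92.459,95.459) [heading=135, draw]
  FD 10: (-92.459,95.459) -> (-99.53,102.53) [heading=135, draw]
  -- iteration 6/6 --
  FD 14: (-99.53,102.53) -> (-109.43,112.43) [heading=135, draw]
  FD 3: (-109.43,112.43) -> (-111.551,114.551) [heading=135, draw]
  FD 2: (-111.551,114.551) -> (-112.966,115.966) [heading=135, draw]
  FD 10: (-112.966,115.966) -> (-120.037,123.037) [heading=135, draw]
]
Final: pos=(-120.037,123.037), heading=135, 24 segment(s) drawn

Segment lengths:
  seg 1: (3,0) -> (-6.899,9.899), length = 14
  seg 2: (-6.899,9.899) -> (-9.021,12.021), length = 3
  seg 3: (-9.021,12.021) -> (-10.435,13.435), length = 2
  seg 4: (-10.435,13.435) -> (-17.506,20.506), length = 10
  seg 5: (-17.506,20.506) -> (-27.406,30.406), length = 14
  seg 6: (-27.406,30.406) -> (-29.527,32.527), length = 3
  seg 7: (-29.527,32.527) -> (-30.941,33.941), length = 2
  seg 8: (-30.941,33.941) -> (-38.012,41.012), length = 10
  seg 9: (-38.012,41.012) -> (-47.912,50.912), length = 14
  seg 10: (-47.912,50.912) -> (-50.033,53.033), length = 3
  seg 11: (-50.033,53.033) -> (-51.447,54.447), length = 2
  seg 12: (-51.447,54.447) -> (-58.518,61.518), length = 10
  seg 13: (-58.518,61.518) -> (-68.418,71.418), length = 14
  seg 14: (-68.418,71.418) -> (-70.539,73.539), length = 3
  seg 15: (-70.539,73.539) -> (-71.953,74.953), length = 2
  seg 16: (-71.953,74.953) -> (-79.024,82.024), length = 10
  seg 17: (-79.024,82.024) -> (-88.924,91.924), length = 14
  seg 18: (-88.924,91.924) -> (-91.045,94.045), length = 3
  seg 19: (-91.045,94.045) -> (-92.459,95.459), length = 2
  seg 20: (-92.459,95.459) -> (-99.53,102.53), length = 10
  seg 21: (-99.53,102.53) -> (-109.43,112.43), length = 14
  seg 22: (-109.43,112.43) -> (-111.551,114.551), length = 3
  seg 23: (-111.551,114.551) -> (-112.966,115.966), length = 2
  seg 24: (-112.966,115.966) -> (-120.037,123.037), length = 10
Total = 174

Answer: 174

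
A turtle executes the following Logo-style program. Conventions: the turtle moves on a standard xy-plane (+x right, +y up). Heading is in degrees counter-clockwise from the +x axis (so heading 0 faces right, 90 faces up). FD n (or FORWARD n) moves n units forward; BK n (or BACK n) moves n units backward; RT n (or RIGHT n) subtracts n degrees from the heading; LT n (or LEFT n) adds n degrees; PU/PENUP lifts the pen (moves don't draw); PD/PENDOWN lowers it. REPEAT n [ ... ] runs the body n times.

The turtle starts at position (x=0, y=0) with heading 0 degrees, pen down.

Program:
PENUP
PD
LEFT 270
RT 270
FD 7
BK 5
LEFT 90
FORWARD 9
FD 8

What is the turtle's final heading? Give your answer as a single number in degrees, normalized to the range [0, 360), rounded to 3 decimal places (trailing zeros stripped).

Answer: 90

Derivation:
Executing turtle program step by step:
Start: pos=(0,0), heading=0, pen down
PU: pen up
PD: pen down
LT 270: heading 0 -> 270
RT 270: heading 270 -> 0
FD 7: (0,0) -> (7,0) [heading=0, draw]
BK 5: (7,0) -> (2,0) [heading=0, draw]
LT 90: heading 0 -> 90
FD 9: (2,0) -> (2,9) [heading=90, draw]
FD 8: (2,9) -> (2,17) [heading=90, draw]
Final: pos=(2,17), heading=90, 4 segment(s) drawn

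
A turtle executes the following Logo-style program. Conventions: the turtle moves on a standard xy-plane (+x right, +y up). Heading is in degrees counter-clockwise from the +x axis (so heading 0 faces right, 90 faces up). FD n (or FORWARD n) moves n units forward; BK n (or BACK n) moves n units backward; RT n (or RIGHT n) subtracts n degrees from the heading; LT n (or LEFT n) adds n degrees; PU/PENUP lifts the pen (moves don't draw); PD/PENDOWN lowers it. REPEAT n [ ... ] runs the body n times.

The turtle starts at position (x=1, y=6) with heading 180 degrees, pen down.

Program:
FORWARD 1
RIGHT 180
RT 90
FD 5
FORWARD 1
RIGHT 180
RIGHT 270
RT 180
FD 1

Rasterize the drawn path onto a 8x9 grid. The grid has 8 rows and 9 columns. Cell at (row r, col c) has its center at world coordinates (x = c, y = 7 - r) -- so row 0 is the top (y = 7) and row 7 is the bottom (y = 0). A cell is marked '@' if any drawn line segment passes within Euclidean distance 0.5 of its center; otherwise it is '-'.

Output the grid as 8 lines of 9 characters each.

Segment 0: (1,6) -> (0,6)
Segment 1: (0,6) -> (0,1)
Segment 2: (0,1) -> (0,0)
Segment 3: (0,0) -> (1,0)

Answer: ---------
@@-------
@--------
@--------
@--------
@--------
@--------
@@-------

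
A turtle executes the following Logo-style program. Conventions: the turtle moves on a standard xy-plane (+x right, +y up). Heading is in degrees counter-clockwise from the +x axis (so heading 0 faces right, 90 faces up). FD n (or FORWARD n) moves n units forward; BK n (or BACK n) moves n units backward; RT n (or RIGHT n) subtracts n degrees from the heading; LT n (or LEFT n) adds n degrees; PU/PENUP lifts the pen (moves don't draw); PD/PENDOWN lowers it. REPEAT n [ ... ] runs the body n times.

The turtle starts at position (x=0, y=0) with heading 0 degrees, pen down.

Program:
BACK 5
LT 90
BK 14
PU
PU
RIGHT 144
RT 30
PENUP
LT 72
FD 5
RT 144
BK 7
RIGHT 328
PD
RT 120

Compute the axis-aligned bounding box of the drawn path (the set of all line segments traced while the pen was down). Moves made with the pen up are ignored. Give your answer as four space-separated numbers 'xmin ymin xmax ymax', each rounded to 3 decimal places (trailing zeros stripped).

Executing turtle program step by step:
Start: pos=(0,0), heading=0, pen down
BK 5: (0,0) -> (-5,0) [heading=0, draw]
LT 90: heading 0 -> 90
BK 14: (-5,0) -> (-5,-14) [heading=90, draw]
PU: pen up
PU: pen up
RT 144: heading 90 -> 306
RT 30: heading 306 -> 276
PU: pen up
LT 72: heading 276 -> 348
FD 5: (-5,-14) -> (-0.109,-15.04) [heading=348, move]
RT 144: heading 348 -> 204
BK 7: (-0.109,-15.04) -> (6.286,-12.192) [heading=204, move]
RT 328: heading 204 -> 236
PD: pen down
RT 120: heading 236 -> 116
Final: pos=(6.286,-12.192), heading=116, 2 segment(s) drawn

Segment endpoints: x in {-5, -5, 0}, y in {-14, 0}
xmin=-5, ymin=-14, xmax=0, ymax=0

Answer: -5 -14 0 0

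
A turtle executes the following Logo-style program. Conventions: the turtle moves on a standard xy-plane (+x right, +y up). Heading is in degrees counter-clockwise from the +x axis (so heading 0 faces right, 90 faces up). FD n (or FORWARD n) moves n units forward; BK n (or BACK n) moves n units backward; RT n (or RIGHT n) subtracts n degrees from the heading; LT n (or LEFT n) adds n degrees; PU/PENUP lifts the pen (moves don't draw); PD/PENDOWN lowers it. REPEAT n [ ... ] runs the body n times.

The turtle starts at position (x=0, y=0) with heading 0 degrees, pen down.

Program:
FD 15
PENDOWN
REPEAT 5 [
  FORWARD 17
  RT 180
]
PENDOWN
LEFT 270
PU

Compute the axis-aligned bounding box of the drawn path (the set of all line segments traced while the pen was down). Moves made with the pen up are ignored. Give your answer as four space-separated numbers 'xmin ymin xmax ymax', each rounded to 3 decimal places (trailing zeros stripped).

Answer: 0 0 32 0

Derivation:
Executing turtle program step by step:
Start: pos=(0,0), heading=0, pen down
FD 15: (0,0) -> (15,0) [heading=0, draw]
PD: pen down
REPEAT 5 [
  -- iteration 1/5 --
  FD 17: (15,0) -> (32,0) [heading=0, draw]
  RT 180: heading 0 -> 180
  -- iteration 2/5 --
  FD 17: (32,0) -> (15,0) [heading=180, draw]
  RT 180: heading 180 -> 0
  -- iteration 3/5 --
  FD 17: (15,0) -> (32,0) [heading=0, draw]
  RT 180: heading 0 -> 180
  -- iteration 4/5 --
  FD 17: (32,0) -> (15,0) [heading=180, draw]
  RT 180: heading 180 -> 0
  -- iteration 5/5 --
  FD 17: (15,0) -> (32,0) [heading=0, draw]
  RT 180: heading 0 -> 180
]
PD: pen down
LT 270: heading 180 -> 90
PU: pen up
Final: pos=(32,0), heading=90, 6 segment(s) drawn

Segment endpoints: x in {0, 15, 32}, y in {0, 0, 0, 0, 0}
xmin=0, ymin=0, xmax=32, ymax=0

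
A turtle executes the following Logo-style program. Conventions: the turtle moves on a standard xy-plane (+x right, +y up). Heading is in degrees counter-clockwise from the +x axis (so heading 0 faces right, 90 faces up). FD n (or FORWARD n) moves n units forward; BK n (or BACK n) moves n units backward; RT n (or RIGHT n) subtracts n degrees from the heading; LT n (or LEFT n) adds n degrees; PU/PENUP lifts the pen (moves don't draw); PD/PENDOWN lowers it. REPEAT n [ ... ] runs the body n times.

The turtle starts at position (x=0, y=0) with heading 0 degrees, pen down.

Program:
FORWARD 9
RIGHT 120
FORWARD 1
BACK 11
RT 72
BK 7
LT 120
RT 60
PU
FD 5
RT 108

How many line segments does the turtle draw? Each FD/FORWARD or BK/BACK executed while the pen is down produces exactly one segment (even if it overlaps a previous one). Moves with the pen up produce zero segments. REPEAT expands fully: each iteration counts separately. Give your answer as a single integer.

Answer: 4

Derivation:
Executing turtle program step by step:
Start: pos=(0,0), heading=0, pen down
FD 9: (0,0) -> (9,0) [heading=0, draw]
RT 120: heading 0 -> 240
FD 1: (9,0) -> (8.5,-0.866) [heading=240, draw]
BK 11: (8.5,-0.866) -> (14,8.66) [heading=240, draw]
RT 72: heading 240 -> 168
BK 7: (14,8.66) -> (20.847,7.205) [heading=168, draw]
LT 120: heading 168 -> 288
RT 60: heading 288 -> 228
PU: pen up
FD 5: (20.847,7.205) -> (17.501,3.489) [heading=228, move]
RT 108: heading 228 -> 120
Final: pos=(17.501,3.489), heading=120, 4 segment(s) drawn
Segments drawn: 4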